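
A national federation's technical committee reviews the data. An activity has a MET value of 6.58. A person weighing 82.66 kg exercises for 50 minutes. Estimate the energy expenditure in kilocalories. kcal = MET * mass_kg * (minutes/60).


kcal = MET * mass * time_hr
Convert time: 50 min = 0.8333 hr
kcal = 6.58 * 82.66 * 0.8333
kcal = 453.2523 kcal

453.2523 kcal


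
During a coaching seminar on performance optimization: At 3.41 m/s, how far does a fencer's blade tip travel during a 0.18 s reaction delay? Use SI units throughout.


d = v * t
d = 3.41 * 0.18
d = 0.6138 m

0.6138 m


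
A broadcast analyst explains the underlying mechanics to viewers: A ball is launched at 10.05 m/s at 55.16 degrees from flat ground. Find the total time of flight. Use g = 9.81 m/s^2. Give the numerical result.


T = 2*v*sin(theta)/g
sin(theta) = sin(55.16 deg) = 0.8208
T = 2*10.05*0.8208 / 9.81
T = 16.4971 / 9.81 = 1.6817 s

1.6817 s


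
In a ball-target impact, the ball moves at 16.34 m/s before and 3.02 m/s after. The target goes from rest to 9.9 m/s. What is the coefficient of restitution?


e = (v2_after - v1_after) / (v1_before - v2_before)
Numerator = 9.9 - 3.02 = 6.88
Denominator = 16.34 - 0 = 16.34
e = 6.88 / 16.34 = 0.4211

0.4211


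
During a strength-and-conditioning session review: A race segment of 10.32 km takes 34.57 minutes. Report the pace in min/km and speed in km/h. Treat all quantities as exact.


Pace = time / distance = 34.57 min / 10.32 km = 3.3498 min/km
Speed = distance / time_in_hours = 10.32 / 0.5762 hr
Speed = 17.9115 km/h

3.3498 min/km, 17.9115 km/h


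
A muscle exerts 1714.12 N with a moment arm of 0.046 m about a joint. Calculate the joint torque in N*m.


tau = F * d
tau = 1714.12 * 0.046
tau = 78.8495 N*m

78.8495 N*m


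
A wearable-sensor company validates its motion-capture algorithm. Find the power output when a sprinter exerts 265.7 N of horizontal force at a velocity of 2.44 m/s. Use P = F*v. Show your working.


P = F * v
P = 265.7 * 2.44
P = 648.308 W

648.308 W


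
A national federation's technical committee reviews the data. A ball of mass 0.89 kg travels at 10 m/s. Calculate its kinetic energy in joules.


KE = 0.5 * m * v^2
KE = 0.5 * 0.89 * 10^2
KE = 0.5 * 0.89 * 100 = 44.5 J

44.5 J


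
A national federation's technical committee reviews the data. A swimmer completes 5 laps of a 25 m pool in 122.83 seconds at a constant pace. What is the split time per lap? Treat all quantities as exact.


Split time = total_time / n_laps = 122.83 / 5
Split time = 24.566 s per lap

24.566 s


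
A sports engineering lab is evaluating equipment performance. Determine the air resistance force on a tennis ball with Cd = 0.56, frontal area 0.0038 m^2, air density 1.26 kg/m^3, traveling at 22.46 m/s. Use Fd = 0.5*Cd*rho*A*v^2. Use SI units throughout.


Fd = 0.5 * Cd * rho * A * v^2
Fd = 0.5 * 0.56 * 1.26 * 0.0038 * 22.46^2
v^2 = 504.4516
Fd = 0.5 * 0.56 * 1.26 * 0.0038 * 504.4516 = 0.6763 N

0.6763 N


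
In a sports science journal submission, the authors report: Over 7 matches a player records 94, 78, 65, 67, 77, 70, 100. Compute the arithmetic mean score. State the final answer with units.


Average = sum / n
Sum = 551
Average = 551 / 7 = 78.7143

78.7143


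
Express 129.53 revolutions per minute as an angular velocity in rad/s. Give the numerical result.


omega = RPM * 2 * pi / 60
omega = 129.53 * 2 * 3.14159 / 60
omega = 813.861 / 60 = 13.5643 rad/s

13.5643 rad/s


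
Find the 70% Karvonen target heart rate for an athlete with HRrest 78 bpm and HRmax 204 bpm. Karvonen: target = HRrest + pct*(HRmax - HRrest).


Target = HRrest + pct*(HRmax - HRrest)
Heart rate reserve = HRmax - HRrest = 204 - 78 = 126 bpm
Fraction = 70% = 0.7
Target = 78 + 0.7 * 126
Target = 78 + 88.2 = 166.2 bpm

166.2 bpm


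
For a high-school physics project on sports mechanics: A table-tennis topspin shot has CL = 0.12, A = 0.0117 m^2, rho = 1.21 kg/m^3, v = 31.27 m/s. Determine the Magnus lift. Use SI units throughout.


FM = 0.5 * CL * rho * A * v^2
FM = 0.5 * 0.12 * 1.21 * 0.0117 * 31.27^2
v^2 = 977.8129
FM = 0.5 * 0.12 * 1.21 * 0.0117 * 977.8129 = 0.8306 N

0.8306 N


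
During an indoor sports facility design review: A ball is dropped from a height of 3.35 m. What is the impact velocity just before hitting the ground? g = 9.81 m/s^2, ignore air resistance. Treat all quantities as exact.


v = sqrt(2 * g * h)
v = sqrt(2 * 9.81 * 3.35)
v = sqrt(65.727) = 8.1072 m/s

8.1072 m/s


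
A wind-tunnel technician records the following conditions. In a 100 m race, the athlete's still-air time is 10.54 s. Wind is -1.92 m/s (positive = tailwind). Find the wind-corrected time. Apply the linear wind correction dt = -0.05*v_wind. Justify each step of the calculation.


dt = -0.05 * v_wind = -0.05 * -1.92 = 0.096 s
t_corrected = t_still + dt = 10.54 + (0.096)
t_corrected = 10.636 s

10.636 s


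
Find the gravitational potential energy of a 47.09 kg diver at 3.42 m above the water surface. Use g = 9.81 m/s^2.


PE = m * g * h
PE = 47.09 * 9.81 * 3.42
PE = 461.9529 * 3.42 = 1579.8789 J

1579.8789 J


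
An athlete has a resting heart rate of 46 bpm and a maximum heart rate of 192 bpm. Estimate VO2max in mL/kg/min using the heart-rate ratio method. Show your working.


VO2max = 15.3 * HRmax / HRrest
VO2max = 15.3 * 192 / 46
VO2max = 2937.6 / 46 = 63.8609 mL/kg/min

63.8609 mL/kg/min


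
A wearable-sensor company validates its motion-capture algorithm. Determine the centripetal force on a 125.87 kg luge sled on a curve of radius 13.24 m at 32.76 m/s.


Fc = m * v^2 / r
v^2 = 32.76^2 = 1073.2176
Fc = 125.87 * 1073.2176 / 13.24
Fc = 135085.8993 / 13.24 = 10202.8625 N

10202.8625 N


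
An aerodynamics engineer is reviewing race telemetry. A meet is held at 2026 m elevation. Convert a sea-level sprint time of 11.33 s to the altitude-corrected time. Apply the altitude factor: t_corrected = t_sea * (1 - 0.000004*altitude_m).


Correction factor = 1 - 0.000004 * 2026 = 0.991896
t_corrected = t_sea * factor = 11.33 * 0.991896
t_corrected = 11.2382 s

11.2382 s


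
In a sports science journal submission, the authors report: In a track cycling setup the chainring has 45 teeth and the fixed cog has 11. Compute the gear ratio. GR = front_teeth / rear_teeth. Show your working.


GR = front_teeth / rear_teeth
GR = 45 / 11
GR = 4.0909

4.0909


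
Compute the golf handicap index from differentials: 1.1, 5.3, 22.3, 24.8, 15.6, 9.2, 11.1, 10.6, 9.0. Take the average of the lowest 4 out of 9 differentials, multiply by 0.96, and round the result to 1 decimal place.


All differentials: 1.1, 5.3, 22.3, 24.8, 15.6, 9.2, 11.1, 10.6, 9.0
Sorted: 1.1, 5.3, 9.0, 9.2, 10.6, 11.1, 15.6, 22.3, 24.8
Best 4: 1.1, 5.3, 9.0, 9.2
Average of best = 24.6 / 4 = 6.15
Raw index = 6.15 * 0.96 = 5.904
Handicap index = round(5.904, 1) = 5.9

5.9


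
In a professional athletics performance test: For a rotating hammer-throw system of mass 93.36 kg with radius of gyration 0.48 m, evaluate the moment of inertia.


I = m * k^2
I = 93.36 * 0.48^2
I = 93.36 * 0.2304 = 21.5101 kg*m^2

21.5101 kg*m^2


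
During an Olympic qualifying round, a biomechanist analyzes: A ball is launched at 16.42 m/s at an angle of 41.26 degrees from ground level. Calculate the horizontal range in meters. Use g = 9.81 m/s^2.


R = v^2 * sin(2*theta) / g
Convert angle to radians: theta = 41.26 deg = 0.7201 rad
sin(2*theta) = sin(1.4402) = 0.9915
R = 16.42^2 * 0.9915 / 9.81
R = 269.6164 * 0.9915 / 9.81 = 27.25 m

27.25 m


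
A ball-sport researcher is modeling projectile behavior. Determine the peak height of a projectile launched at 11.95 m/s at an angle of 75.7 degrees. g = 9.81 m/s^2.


H = (v*sin(theta))^2 / (2*g)
vy = v*sin(theta) = 11.95 * sin(75.7 deg) = 11.5797 m/s
H = vy^2 / (2*g) = 134.0903 / (2*9.81)
H = 134.0903 / 19.62 = 6.8344 m

6.8344 m


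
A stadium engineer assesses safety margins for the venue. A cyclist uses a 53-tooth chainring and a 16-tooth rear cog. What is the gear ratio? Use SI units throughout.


GR = front_teeth / rear_teeth
GR = 53 / 16
GR = 3.3125

3.3125


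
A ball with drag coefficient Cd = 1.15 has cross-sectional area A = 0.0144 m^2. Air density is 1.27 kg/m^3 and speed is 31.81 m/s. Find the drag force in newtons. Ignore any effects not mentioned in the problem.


Fd = 0.5 * Cd * rho * A * v^2
Fd = 0.5 * 1.15 * 1.27 * 0.0144 * 31.81^2
v^2 = 1011.8761
Fd = 0.5 * 1.15 * 1.27 * 0.0144 * 1011.8761 = 10.6405 N

10.6405 N


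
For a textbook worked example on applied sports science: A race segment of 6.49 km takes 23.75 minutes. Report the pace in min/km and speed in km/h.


Pace = time / distance = 23.75 min / 6.49 km = 3.6595 min/km
Speed = distance / time_in_hours = 6.49 / 0.3958 hr
Speed = 16.3958 km/h

3.6595 min/km, 16.3958 km/h


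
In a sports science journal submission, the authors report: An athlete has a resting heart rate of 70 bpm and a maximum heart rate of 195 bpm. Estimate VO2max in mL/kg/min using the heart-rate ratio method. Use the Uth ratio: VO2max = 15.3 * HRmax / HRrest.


VO2max = 15.3 * HRmax / HRrest
VO2max = 15.3 * 195 / 70
VO2max = 2983.5 / 70 = 42.6214 mL/kg/min

42.6214 mL/kg/min


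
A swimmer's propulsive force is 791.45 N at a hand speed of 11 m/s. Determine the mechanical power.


P = F * v
P = 791.45 * 11
P = 8705.95 W

8705.95 W


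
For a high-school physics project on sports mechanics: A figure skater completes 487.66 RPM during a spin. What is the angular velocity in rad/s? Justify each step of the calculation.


omega = RPM * 2 * pi / 60
omega = 487.66 * 2 * 3.14159 / 60
omega = 3064.0581 / 60 = 51.0676 rad/s

51.0676 rad/s


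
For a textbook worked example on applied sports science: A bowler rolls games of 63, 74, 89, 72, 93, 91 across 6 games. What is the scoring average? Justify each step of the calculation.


Average = sum / n
Sum = 482
Average = 482 / 6 = 80.3333

80.3333


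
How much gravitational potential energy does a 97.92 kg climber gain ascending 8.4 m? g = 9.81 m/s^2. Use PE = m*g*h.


PE = m * g * h
PE = 97.92 * 9.81 * 8.4
PE = 960.5952 * 8.4 = 8068.9997 J

8068.9997 J


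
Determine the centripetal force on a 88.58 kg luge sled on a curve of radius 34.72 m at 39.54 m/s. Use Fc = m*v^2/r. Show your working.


Fc = m * v^2 / r
v^2 = 39.54^2 = 1563.4116
Fc = 88.58 * 1563.4116 / 34.72
Fc = 138486.9995 / 34.72 = 3988.6809 N

3988.6809 N


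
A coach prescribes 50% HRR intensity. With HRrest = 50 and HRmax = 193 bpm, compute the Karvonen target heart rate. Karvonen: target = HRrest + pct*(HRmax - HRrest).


Target = HRrest + pct*(HRmax - HRrest)
Heart rate reserve = HRmax - HRrest = 193 - 50 = 143 bpm
Fraction = 50% = 0.5
Target = 50 + 0.5 * 143
Target = 50 + 71.5 = 121.5 bpm

121.5 bpm


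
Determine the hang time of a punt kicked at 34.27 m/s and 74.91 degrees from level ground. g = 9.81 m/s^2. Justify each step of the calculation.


T = 2*v*sin(theta)/g
sin(theta) = sin(74.91 deg) = 0.9655
T = 2*34.27*0.9655 / 9.81
T = 66.1766 / 9.81 = 6.7458 s

6.7458 s


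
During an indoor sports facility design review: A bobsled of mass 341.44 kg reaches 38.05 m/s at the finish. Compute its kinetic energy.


KE = 0.5 * m * v^2
KE = 0.5 * 341.44 * 38.05^2
KE = 0.5 * 341.44 * 1447.8025 = 247168.8428 J

247168.8428 J


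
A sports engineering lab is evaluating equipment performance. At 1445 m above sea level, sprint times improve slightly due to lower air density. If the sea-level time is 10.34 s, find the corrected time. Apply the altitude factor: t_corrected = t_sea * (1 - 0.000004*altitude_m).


Correction factor = 1 - 0.000004 * 1445 = 0.99422
t_corrected = t_sea * factor = 10.34 * 0.99422
t_corrected = 10.2802 s

10.2802 s


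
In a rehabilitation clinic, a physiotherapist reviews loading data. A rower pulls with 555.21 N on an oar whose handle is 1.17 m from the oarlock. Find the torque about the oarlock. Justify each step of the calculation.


tau = F * d
tau = 555.21 * 1.17
tau = 649.5957 N*m

649.5957 N*m


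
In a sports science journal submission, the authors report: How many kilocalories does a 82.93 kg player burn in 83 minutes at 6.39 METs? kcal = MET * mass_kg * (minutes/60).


kcal = MET * mass * time_hr
Convert time: 83 min = 1.3833 hr
kcal = 6.39 * 82.93 * 1.3833
kcal = 733.0597 kcal

733.0597 kcal


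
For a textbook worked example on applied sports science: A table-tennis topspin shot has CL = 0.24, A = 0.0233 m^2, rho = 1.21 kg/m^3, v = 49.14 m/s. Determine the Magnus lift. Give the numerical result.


FM = 0.5 * CL * rho * A * v^2
FM = 0.5 * 0.24 * 1.21 * 0.0233 * 49.14^2
v^2 = 2414.7396
FM = 0.5 * 0.24 * 1.21 * 0.0233 * 2414.7396 = 8.1695 N

8.1695 N


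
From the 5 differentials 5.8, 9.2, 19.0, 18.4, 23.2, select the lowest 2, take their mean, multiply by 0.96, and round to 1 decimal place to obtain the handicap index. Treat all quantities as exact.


All differentials: 5.8, 9.2, 19.0, 18.4, 23.2
Sorted: 5.8, 9.2, 18.4, 19.0, 23.2
Best 2: 5.8, 9.2
Average of best = 15 / 2 = 7.5
Raw index = 7.5 * 0.96 = 7.2
Handicap index = round(7.2, 1) = 7.2

7.2


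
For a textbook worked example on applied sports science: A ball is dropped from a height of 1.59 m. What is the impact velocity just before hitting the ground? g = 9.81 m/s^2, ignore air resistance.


v = sqrt(2 * g * h)
v = sqrt(2 * 9.81 * 1.59)
v = sqrt(31.1958) = 5.5853 m/s

5.5853 m/s


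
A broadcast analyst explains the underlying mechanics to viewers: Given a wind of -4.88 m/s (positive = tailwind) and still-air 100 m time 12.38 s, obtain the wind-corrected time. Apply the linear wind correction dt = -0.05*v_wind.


dt = -0.05 * v_wind = -0.05 * -4.88 = 0.244 s
t_corrected = t_still + dt = 12.38 + (0.244)
t_corrected = 12.624 s

12.624 s


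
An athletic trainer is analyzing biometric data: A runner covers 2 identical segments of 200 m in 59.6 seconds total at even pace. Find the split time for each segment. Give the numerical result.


Split time = total_time / n_laps = 59.6 / 2
Split time = 29.8 s per lap

29.8 s


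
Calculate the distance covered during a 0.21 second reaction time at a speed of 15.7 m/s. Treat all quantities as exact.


d = v * t
d = 15.7 * 0.21
d = 3.297 m

3.297 m


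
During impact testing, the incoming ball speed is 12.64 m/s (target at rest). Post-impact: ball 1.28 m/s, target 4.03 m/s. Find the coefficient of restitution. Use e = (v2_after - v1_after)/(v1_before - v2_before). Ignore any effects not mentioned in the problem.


e = (v2_after - v1_after) / (v1_before - v2_before)
Numerator = 4.03 - 1.28 = 2.75
Denominator = 12.64 - 0 = 12.64
e = 2.75 / 12.64 = 0.2176

0.2176


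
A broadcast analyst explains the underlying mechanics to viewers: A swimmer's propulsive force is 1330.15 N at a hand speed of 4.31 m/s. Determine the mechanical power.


P = F * v
P = 1330.15 * 4.31
P = 5732.9465 W

5732.9465 W


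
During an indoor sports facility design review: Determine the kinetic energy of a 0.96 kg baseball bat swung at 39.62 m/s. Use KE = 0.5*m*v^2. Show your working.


KE = 0.5 * m * v^2
KE = 0.5 * 0.96 * 39.62^2
KE = 0.5 * 0.96 * 1569.7444 = 753.4773 J

753.4773 J


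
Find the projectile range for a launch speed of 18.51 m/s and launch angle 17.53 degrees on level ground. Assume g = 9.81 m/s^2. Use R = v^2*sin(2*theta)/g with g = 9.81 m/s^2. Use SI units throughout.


R = v^2 * sin(2*theta) / g
Convert angle to radians: theta = 17.53 deg = 0.306 rad
sin(2*theta) = sin(0.6119) = 0.5744
R = 18.51^2 * 0.5744 / 9.81
R = 342.6201 * 0.5744 / 9.81 = 20.0624 m

20.0624 m


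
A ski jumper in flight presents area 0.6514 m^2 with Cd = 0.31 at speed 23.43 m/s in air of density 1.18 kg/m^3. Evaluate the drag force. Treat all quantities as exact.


Fd = 0.5 * Cd * rho * A * v^2
Fd = 0.5 * 0.31 * 1.18 * 0.6514 * 23.43^2
v^2 = 548.9649
Fd = 0.5 * 0.31 * 1.18 * 0.6514 * 548.9649 = 65.4043 N

65.4043 N


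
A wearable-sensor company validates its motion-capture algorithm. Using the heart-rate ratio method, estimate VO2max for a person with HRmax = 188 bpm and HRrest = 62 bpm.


VO2max = 15.3 * HRmax / HRrest
VO2max = 15.3 * 188 / 62
VO2max = 2876.4 / 62 = 46.3935 mL/kg/min

46.3935 mL/kg/min


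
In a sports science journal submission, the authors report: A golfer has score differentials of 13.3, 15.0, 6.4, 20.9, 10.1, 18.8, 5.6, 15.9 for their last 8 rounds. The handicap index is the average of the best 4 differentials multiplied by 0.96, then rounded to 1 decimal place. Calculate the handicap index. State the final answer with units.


All differentials: 13.3, 15.0, 6.4, 20.9, 10.1, 18.8, 5.6, 15.9
Sorted: 5.6, 6.4, 10.1, 13.3, 15.0, 15.9, 18.8, 20.9
Best 4: 5.6, 6.4, 10.1, 13.3
Average of best = 35.4 / 4 = 8.85
Raw index = 8.85 * 0.96 = 8.496
Handicap index = round(8.496, 1) = 8.5

8.5


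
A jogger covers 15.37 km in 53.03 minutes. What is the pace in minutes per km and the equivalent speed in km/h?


Pace = time / distance = 53.03 min / 15.37 km = 3.4502 min/km
Speed = distance / time_in_hours = 15.37 / 0.8838 hr
Speed = 17.3902 km/h

3.4502 min/km, 17.3902 km/h


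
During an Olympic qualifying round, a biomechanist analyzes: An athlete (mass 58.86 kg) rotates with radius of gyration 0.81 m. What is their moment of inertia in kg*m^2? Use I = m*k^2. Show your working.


I = m * k^2
I = 58.86 * 0.81^2
I = 58.86 * 0.6561 = 38.618 kg*m^2

38.618 kg*m^2


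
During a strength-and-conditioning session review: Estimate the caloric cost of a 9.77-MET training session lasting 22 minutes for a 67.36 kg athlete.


kcal = MET * mass * time_hr
Convert time: 22 min = 0.3667 hr
kcal = 9.77 * 67.36 * 0.3667
kcal = 241.306 kcal

241.306 kcal


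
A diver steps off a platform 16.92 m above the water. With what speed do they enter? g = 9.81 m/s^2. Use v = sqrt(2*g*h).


v = sqrt(2 * g * h)
v = sqrt(2 * 9.81 * 16.92)
v = sqrt(331.9704) = 18.2201 m/s

18.2201 m/s


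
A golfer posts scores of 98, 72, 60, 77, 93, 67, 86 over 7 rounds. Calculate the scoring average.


Average = sum / n
Sum = 553
Average = 553 / 7 = 79

79


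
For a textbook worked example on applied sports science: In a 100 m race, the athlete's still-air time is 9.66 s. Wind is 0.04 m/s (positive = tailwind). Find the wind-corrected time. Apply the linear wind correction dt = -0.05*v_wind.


dt = -0.05 * v_wind = -0.05 * 0.04 = -0.002 s
t_corrected = t_still + dt = 9.66 + (-0.002)
t_corrected = 9.658 s

9.658 s


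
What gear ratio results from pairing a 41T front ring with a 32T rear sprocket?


GR = front_teeth / rear_teeth
GR = 41 / 32
GR = 1.2812

1.2812


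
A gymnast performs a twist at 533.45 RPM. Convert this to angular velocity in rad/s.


omega = RPM * 2 * pi / 60
omega = 533.45 * 2 * 3.14159 / 60
omega = 3351.7652 / 60 = 55.8628 rad/s

55.8628 rad/s


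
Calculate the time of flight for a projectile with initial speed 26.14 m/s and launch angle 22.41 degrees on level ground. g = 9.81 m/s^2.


T = 2*v*sin(theta)/g
sin(theta) = sin(22.41 deg) = 0.3812
T = 2*26.14*0.3812 / 9.81
T = 19.9308 / 9.81 = 2.0317 s

2.0317 s


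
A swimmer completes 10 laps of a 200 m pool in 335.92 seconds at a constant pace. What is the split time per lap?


Split time = total_time / n_laps = 335.92 / 10
Split time = 33.592 s per lap

33.592 s


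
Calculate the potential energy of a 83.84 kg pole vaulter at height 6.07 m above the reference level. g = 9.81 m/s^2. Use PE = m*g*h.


PE = m * g * h
PE = 83.84 * 9.81 * 6.07
PE = 822.4704 * 6.07 = 4992.3953 J

4992.3953 J


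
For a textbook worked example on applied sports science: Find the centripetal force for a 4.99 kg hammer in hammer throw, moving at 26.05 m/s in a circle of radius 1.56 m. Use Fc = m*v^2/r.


Fc = m * v^2 / r
v^2 = 26.05^2 = 678.6025
Fc = 4.99 * 678.6025 / 1.56
Fc = 3386.2265 / 1.56 = 2170.658 N

2170.658 N


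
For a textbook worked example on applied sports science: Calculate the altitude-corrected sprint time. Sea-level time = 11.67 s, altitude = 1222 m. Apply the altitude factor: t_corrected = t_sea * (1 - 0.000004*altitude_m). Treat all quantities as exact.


Correction factor = 1 - 0.000004 * 1222 = 0.995112
t_corrected = t_sea * factor = 11.67 * 0.995112
t_corrected = 11.613 s

11.613 s


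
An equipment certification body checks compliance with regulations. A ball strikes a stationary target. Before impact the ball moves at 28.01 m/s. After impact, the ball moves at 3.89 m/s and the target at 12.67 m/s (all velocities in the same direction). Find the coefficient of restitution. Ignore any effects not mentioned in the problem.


e = (v2_after - v1_after) / (v1_before - v2_before)
Numerator = 12.67 - 3.89 = 8.78
Denominator = 28.01 - 0 = 28.01
e = 8.78 / 28.01 = 0.3135

0.3135


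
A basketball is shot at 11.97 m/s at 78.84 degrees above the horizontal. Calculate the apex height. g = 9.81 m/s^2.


H = (v*sin(theta))^2 / (2*g)
vy = v*sin(theta) = 11.97 * sin(78.84 deg) = 11.7437 m/s
H = vy^2 / (2*g) = 137.9134 / (2*9.81)
H = 137.9134 / 19.62 = 7.0292 m

7.0292 m


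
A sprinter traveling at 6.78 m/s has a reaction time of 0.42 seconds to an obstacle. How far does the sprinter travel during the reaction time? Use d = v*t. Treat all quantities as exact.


d = v * t
d = 6.78 * 0.42
d = 2.8476 m

2.8476 m


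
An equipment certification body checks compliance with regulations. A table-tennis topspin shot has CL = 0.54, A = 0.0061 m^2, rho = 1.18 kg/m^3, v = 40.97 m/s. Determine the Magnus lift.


FM = 0.5 * CL * rho * A * v^2
FM = 0.5 * 0.54 * 1.18 * 0.0061 * 40.97^2
v^2 = 1678.5409
FM = 0.5 * 0.54 * 1.18 * 0.0061 * 1678.5409 = 3.2622 N

3.2622 N


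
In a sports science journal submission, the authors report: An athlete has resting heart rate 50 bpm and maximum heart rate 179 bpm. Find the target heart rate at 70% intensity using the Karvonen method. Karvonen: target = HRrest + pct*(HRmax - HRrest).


Target = HRrest + pct*(HRmax - HRrest)
Heart rate reserve = HRmax - HRrest = 179 - 50 = 129 bpm
Fraction = 70% = 0.7
Target = 50 + 0.7 * 129
Target = 50 + 90.3 = 140.3 bpm

140.3 bpm


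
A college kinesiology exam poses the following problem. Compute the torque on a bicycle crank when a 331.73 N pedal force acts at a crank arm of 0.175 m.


tau = F * d
tau = 331.73 * 0.175
tau = 58.0527 N*m

58.0527 N*m


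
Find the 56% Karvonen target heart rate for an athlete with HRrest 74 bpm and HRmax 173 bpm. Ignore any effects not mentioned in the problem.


Target = HRrest + pct*(HRmax - HRrest)
Heart rate reserve = HRmax - HRrest = 173 - 74 = 99 bpm
Fraction = 56% = 0.56
Target = 74 + 0.56 * 99
Target = 74 + 55.44 = 129.44 bpm

129.44 bpm


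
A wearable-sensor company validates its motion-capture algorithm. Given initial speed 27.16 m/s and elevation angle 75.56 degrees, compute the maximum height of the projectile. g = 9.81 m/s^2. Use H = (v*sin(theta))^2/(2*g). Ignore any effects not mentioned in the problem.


H = (v*sin(theta))^2 / (2*g)
vy = v*sin(theta) = 27.16 * sin(75.56 deg) = 26.302 m/s
H = vy^2 / (2*g) = 691.795 / (2*9.81)
H = 691.795 / 19.62 = 35.2597 m

35.2597 m


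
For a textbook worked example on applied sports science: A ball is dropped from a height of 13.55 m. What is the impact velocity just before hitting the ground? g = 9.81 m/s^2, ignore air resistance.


v = sqrt(2 * g * h)
v = sqrt(2 * 9.81 * 13.55)
v = sqrt(265.851) = 16.3049 m/s

16.3049 m/s


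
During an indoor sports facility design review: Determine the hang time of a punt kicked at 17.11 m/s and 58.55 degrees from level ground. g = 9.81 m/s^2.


T = 2*v*sin(theta)/g
sin(theta) = sin(58.55 deg) = 0.8531
T = 2*17.11*0.8531 / 9.81
T = 29.1929 / 9.81 = 2.9758 s

2.9758 s


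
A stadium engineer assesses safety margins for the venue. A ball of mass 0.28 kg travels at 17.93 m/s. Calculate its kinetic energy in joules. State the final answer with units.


KE = 0.5 * m * v^2
KE = 0.5 * 0.28 * 17.93^2
KE = 0.5 * 0.28 * 321.4849 = 45.0079 J

45.0079 J


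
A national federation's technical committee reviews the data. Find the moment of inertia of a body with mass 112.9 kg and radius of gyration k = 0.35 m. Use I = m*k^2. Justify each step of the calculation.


I = m * k^2
I = 112.9 * 0.35^2
I = 112.9 * 0.1225 = 13.8302 kg*m^2

13.8302 kg*m^2


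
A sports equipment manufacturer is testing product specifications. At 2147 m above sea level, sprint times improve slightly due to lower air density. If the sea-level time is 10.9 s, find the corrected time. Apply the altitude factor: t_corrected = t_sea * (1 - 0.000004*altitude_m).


Correction factor = 1 - 0.000004 * 2147 = 0.991412
t_corrected = t_sea * factor = 10.9 * 0.991412
t_corrected = 10.8064 s

10.8064 s


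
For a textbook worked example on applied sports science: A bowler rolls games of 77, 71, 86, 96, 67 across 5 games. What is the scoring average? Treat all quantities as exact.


Average = sum / n
Sum = 397
Average = 397 / 5 = 79.4

79.4


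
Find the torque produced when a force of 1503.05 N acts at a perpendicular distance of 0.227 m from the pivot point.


tau = F * d
tau = 1503.05 * 0.227
tau = 341.1923 N*m

341.1923 N*m


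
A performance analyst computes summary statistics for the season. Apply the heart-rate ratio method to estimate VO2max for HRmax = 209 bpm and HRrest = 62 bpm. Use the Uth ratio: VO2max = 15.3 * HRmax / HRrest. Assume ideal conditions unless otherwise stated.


VO2max = 15.3 * HRmax / HRrest
VO2max = 15.3 * 209 / 62
VO2max = 3197.7 / 62 = 51.5758 mL/kg/min

51.5758 mL/kg/min


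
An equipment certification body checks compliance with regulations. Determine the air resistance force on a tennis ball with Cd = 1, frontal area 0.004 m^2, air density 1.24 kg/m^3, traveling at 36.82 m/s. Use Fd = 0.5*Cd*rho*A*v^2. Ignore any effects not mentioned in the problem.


Fd = 0.5 * Cd * rho * A * v^2
Fd = 0.5 * 1 * 1.24 * 0.004 * 36.82^2
v^2 = 1355.7124
Fd = 0.5 * 1 * 1.24 * 0.004 * 1355.7124 = 3.3622 N

3.3622 N


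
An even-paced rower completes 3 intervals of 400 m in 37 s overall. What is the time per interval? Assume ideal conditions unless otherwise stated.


Split time = total_time / n_laps = 37 / 3
Split time = 12.3333 s per lap

12.3333 s


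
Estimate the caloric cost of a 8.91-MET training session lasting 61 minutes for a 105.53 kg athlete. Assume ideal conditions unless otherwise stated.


kcal = MET * mass * time_hr
Convert time: 61 min = 1.0167 hr
kcal = 8.91 * 105.53 * 1.0167
kcal = 955.9435 kcal

955.9435 kcal


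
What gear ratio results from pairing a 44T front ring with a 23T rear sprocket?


GR = front_teeth / rear_teeth
GR = 44 / 23
GR = 1.913

1.913


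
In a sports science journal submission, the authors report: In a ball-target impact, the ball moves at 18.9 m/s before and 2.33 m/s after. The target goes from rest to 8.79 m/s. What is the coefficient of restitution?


e = (v2_after - v1_after) / (v1_before - v2_before)
Numerator = 8.79 - 2.33 = 6.46
Denominator = 18.9 - 0 = 18.9
e = 6.46 / 18.9 = 0.3418

0.3418


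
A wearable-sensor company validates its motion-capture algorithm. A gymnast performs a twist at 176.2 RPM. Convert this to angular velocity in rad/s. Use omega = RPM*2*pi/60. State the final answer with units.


omega = RPM * 2 * pi / 60
omega = 176.2 * 2 * 3.14159 / 60
omega = 1107.0973 / 60 = 18.4516 rad/s

18.4516 rad/s


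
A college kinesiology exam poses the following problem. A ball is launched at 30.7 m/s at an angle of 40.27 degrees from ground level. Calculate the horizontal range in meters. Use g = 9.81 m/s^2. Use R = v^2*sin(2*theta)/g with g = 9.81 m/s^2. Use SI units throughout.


R = v^2 * sin(2*theta) / g
Convert angle to radians: theta = 40.27 deg = 0.7028 rad
sin(2*theta) = sin(1.4057) = 0.9864
R = 30.7^2 * 0.9864 / 9.81
R = 942.49 * 0.9864 / 9.81 = 94.7679 m

94.7679 m


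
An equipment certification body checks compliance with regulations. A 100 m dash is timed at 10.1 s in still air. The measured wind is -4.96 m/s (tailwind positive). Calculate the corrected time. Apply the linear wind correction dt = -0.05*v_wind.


dt = -0.05 * v_wind = -0.05 * -4.96 = 0.248 s
t_corrected = t_still + dt = 10.1 + (0.248)
t_corrected = 10.348 s

10.348 s


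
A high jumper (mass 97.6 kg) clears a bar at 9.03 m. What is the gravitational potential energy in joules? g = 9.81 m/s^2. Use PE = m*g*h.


PE = m * g * h
PE = 97.6 * 9.81 * 9.03
PE = 957.456 * 9.03 = 8645.8277 J

8645.8277 J


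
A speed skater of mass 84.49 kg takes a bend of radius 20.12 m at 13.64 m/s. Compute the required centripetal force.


Fc = m * v^2 / r
v^2 = 13.64^2 = 186.0496
Fc = 84.49 * 186.0496 / 20.12
Fc = 15719.3307 / 20.12 = 781.2789 N

781.2789 N


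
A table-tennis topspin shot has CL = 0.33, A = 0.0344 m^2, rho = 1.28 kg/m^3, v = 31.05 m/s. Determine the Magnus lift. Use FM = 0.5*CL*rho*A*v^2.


FM = 0.5 * CL * rho * A * v^2
FM = 0.5 * 0.33 * 1.28 * 0.0344 * 31.05^2
v^2 = 964.1025
FM = 0.5 * 0.33 * 1.28 * 0.0344 * 964.1025 = 7.0045 N

7.0045 N


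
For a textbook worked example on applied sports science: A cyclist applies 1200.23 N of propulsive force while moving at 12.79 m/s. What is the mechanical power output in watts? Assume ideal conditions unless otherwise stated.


P = F * v
P = 1200.23 * 12.79
P = 15350.9417 W

15350.9417 W


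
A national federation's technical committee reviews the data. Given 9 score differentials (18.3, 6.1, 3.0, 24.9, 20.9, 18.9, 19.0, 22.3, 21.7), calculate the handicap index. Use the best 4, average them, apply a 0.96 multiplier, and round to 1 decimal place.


All differentials: 18.3, 6.1, 3.0, 24.9, 20.9, 18.9, 19.0, 22.3, 21.7
Sorted: 3.0, 6.1, 18.3, 18.9, 19.0, 20.9, 21.7, 22.3, 24.9
Best 4: 3.0, 6.1, 18.3, 18.9
Average of best = 46.3 / 4 = 11.575
Raw index = 11.575 * 0.96 = 11.112
Handicap index = round(11.112, 1) = 11.1

11.1


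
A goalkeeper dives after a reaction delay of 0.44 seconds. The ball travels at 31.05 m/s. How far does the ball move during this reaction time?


d = v * t
d = 31.05 * 0.44
d = 13.662 m

13.662 m


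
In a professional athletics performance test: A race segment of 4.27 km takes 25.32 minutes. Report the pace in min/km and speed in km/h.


Pace = time / distance = 25.32 min / 4.27 km = 5.9297 min/km
Speed = distance / time_in_hours = 4.27 / 0.422 hr
Speed = 10.1185 km/h

5.9297 min/km, 10.1185 km/h


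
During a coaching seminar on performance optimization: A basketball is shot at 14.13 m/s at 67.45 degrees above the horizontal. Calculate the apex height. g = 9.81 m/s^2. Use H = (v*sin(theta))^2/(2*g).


H = (v*sin(theta))^2 / (2*g)
vy = v*sin(theta) = 14.13 * sin(67.45 deg) = 13.0497 m/s
H = vy^2 / (2*g) = 170.2945 / (2*9.81)
H = 170.2945 / 19.62 = 8.6796 m

8.6796 m


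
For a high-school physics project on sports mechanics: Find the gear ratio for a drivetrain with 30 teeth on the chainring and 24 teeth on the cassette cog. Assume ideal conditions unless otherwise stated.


GR = front_teeth / rear_teeth
GR = 30 / 24
GR = 1.25

1.25


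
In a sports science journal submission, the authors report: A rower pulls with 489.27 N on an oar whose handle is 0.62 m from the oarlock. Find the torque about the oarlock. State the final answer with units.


tau = F * d
tau = 489.27 * 0.62
tau = 303.3474 N*m

303.3474 N*m


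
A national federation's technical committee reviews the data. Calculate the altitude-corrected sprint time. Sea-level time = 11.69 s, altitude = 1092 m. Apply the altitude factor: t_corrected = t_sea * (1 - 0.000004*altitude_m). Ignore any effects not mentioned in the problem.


Correction factor = 1 - 0.000004 * 1092 = 0.995632
t_corrected = t_sea * factor = 11.69 * 0.995632
t_corrected = 11.6389 s

11.6389 s


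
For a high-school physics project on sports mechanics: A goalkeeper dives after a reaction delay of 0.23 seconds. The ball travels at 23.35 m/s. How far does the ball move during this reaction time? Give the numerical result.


d = v * t
d = 23.35 * 0.23
d = 5.3705 m

5.3705 m


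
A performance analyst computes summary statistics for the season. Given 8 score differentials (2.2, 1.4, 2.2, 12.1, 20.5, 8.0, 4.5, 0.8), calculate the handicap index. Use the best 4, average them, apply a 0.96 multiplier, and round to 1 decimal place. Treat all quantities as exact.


All differentials: 2.2, 1.4, 2.2, 12.1, 20.5, 8.0, 4.5, 0.8
Sorted: 0.8, 1.4, 2.2, 2.2, 4.5, 8.0, 12.1, 20.5
Best 4: 0.8, 1.4, 2.2, 2.2
Average of best = 6.6 / 4 = 1.65
Raw index = 1.65 * 0.96 = 1.584
Handicap index = round(1.584, 1) = 1.6

1.6


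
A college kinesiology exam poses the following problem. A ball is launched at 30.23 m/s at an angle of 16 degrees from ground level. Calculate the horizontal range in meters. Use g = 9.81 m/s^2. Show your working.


R = v^2 * sin(2*theta) / g
Convert angle to radians: theta = 16 deg = 0.2793 rad
sin(2*theta) = sin(0.5585) = 0.5299
R = 30.23^2 * 0.5299 / 9.81
R = 913.8529 * 0.5299 / 9.81 = 49.3648 m

49.3648 m


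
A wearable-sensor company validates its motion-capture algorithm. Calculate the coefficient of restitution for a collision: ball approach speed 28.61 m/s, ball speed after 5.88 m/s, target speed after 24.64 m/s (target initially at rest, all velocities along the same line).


e = (v2_after - v1_after) / (v1_before - v2_before)
Numerator = 24.64 - 5.88 = 18.76
Denominator = 28.61 - 0 = 28.61
e = 18.76 / 28.61 = 0.6557

0.6557


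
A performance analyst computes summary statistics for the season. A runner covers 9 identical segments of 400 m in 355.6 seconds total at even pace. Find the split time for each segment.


Split time = total_time / n_laps = 355.6 / 9
Split time = 39.5111 s per lap

39.5111 s


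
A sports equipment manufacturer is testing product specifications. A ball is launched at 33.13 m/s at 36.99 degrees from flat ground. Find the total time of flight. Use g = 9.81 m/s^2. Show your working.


T = 2*v*sin(theta)/g
sin(theta) = sin(36.99 deg) = 0.6017
T = 2*33.13*0.6017 / 9.81
T = 39.867 / 9.81 = 4.0639 s

4.0639 s


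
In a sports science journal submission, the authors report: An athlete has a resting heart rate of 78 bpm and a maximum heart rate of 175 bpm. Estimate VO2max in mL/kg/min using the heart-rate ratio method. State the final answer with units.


VO2max = 15.3 * HRmax / HRrest
VO2max = 15.3 * 175 / 78
VO2max = 2677.5 / 78 = 34.3269 mL/kg/min

34.3269 mL/kg/min


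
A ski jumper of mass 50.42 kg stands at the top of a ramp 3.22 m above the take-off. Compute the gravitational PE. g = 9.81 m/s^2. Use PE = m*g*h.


PE = m * g * h
PE = 50.42 * 9.81 * 3.22
PE = 494.6202 * 3.22 = 1592.677 J

1592.677 J


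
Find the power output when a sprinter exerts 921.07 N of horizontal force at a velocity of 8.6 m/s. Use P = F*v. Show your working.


P = F * v
P = 921.07 * 8.6
P = 7921.202 W

7921.202 W


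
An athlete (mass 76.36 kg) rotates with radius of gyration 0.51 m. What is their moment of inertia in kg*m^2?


I = m * k^2
I = 76.36 * 0.51^2
I = 76.36 * 0.2601 = 19.8612 kg*m^2

19.8612 kg*m^2


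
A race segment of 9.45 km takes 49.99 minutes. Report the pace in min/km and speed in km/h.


Pace = time / distance = 49.99 min / 9.45 km = 5.2899 min/km
Speed = distance / time_in_hours = 9.45 / 0.8332 hr
Speed = 11.3423 km/h

5.2899 min/km, 11.3423 km/h


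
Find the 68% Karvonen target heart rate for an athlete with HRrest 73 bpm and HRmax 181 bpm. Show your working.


Target = HRrest + pct*(HRmax - HRrest)
Heart rate reserve = HRmax - HRrest = 181 - 73 = 108 bpm
Fraction = 68% = 0.68
Target = 73 + 0.68 * 108
Target = 73 + 73.44 = 146.44 bpm

146.44 bpm


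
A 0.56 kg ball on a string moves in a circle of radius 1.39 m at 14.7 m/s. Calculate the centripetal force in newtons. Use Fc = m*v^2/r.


Fc = m * v^2 / r
v^2 = 14.7^2 = 216.09
Fc = 0.56 * 216.09 / 1.39
Fc = 121.0104 / 1.39 = 87.0578 N

87.0578 N


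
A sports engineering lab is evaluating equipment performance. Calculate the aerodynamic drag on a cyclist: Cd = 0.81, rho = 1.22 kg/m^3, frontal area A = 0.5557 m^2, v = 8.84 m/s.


Fd = 0.5 * Cd * rho * A * v^2
Fd = 0.5 * 0.81 * 1.22 * 0.5557 * 8.84^2
v^2 = 78.1456
Fd = 0.5 * 0.81 * 1.22 * 0.5557 * 78.1456 = 21.4565 N

21.4565 N


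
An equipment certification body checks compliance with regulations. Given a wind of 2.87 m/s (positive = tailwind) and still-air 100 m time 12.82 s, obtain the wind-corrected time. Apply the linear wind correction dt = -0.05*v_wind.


dt = -0.05 * v_wind = -0.05 * 2.87 = -0.1435 s
t_corrected = t_still + dt = 12.82 + (-0.1435)
t_corrected = 12.6765 s

12.6765 s


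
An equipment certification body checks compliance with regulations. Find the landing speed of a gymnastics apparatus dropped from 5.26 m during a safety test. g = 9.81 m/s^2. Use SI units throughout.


v = sqrt(2 * g * h)
v = sqrt(2 * 9.81 * 5.26)
v = sqrt(103.2012) = 10.1588 m/s

10.1588 m/s


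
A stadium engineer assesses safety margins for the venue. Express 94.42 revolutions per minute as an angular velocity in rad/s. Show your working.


omega = RPM * 2 * pi / 60
omega = 94.42 * 2 * 3.14159 / 60
omega = 593.2584 / 60 = 9.8876 rad/s

9.8876 rad/s


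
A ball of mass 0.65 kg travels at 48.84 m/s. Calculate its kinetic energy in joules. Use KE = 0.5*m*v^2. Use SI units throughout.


KE = 0.5 * m * v^2
KE = 0.5 * 0.65 * 48.84^2
KE = 0.5 * 0.65 * 2385.3456 = 775.2373 J

775.2373 J


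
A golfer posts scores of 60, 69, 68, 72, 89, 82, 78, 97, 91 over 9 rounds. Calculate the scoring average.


Average = sum / n
Sum = 706
Average = 706 / 9 = 78.4444

78.4444


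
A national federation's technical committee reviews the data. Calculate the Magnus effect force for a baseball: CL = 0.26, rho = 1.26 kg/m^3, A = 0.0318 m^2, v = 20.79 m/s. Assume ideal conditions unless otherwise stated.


FM = 0.5 * CL * rho * A * v^2
FM = 0.5 * 0.26 * 1.26 * 0.0318 * 20.79^2
v^2 = 432.2241
FM = 0.5 * 0.26 * 1.26 * 0.0318 * 432.2241 = 2.2514 N

2.2514 N


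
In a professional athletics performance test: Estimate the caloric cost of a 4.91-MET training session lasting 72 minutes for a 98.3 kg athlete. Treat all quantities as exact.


kcal = MET * mass * time_hr
Convert time: 72 min = 1.2 hr
kcal = 4.91 * 98.3 * 1.2
kcal = 579.1836 kcal

579.1836 kcal


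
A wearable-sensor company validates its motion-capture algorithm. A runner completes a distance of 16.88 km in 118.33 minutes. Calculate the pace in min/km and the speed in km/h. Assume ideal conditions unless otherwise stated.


Pace = time / distance = 118.33 min / 16.88 km = 7.0101 min/km
Speed = distance / time_in_hours = 16.88 / 1.9722 hr
Speed = 8.5591 km/h

7.0101 min/km, 8.5591 km/h


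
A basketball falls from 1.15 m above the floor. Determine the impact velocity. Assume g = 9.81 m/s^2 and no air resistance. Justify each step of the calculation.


v = sqrt(2 * g * h)
v = sqrt(2 * 9.81 * 1.15)
v = sqrt(22.563) = 4.7501 m/s

4.7501 m/s


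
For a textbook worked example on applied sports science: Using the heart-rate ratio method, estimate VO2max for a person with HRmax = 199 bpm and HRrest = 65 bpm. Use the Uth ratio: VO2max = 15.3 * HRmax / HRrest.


VO2max = 15.3 * HRmax / HRrest
VO2max = 15.3 * 199 / 65
VO2max = 3044.7 / 65 = 46.8415 mL/kg/min

46.8415 mL/kg/min


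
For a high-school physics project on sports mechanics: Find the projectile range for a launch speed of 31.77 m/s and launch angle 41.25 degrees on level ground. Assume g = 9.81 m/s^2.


R = v^2 * sin(2*theta) / g
Convert angle to radians: theta = 41.25 deg = 0.7199 rad
sin(2*theta) = sin(1.4399) = 0.9914
R = 31.77^2 * 0.9914 / 9.81
R = 1009.3329 * 0.9914 / 9.81 = 102.0079 m

102.0079 m


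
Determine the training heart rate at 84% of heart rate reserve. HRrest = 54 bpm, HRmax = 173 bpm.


Target = HRrest + pct*(HRmax - HRrest)
Heart rate reserve = HRmax - HRrest = 173 - 54 = 119 bpm
Fraction = 84% = 0.84
Target = 54 + 0.84 * 119
Target = 54 + 99.96 = 153.96 bpm

153.96 bpm
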